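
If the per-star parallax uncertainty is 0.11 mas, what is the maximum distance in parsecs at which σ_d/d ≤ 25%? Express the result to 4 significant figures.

σ_d/d = σ_p/p, so the condition is σ_p/p ≤ 0.25, i.e. p ≥ σ_p/0.25.
p_min = 0.11/0.25 = 0.44 mas = 0.00044 arcsec.
d_max = 1/p_min = 1/0.00044 = 2272.7 pc.

2273 pc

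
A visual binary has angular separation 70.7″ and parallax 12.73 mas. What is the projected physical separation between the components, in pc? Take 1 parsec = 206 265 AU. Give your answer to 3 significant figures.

0.0269 pc

d = 1/p = 1/0.01273″ = 78.555 pc.
At distance d (pc), an angle of θ arcsec spans θ·d AU: s = 70.7 × 78.555 = 5553.8 AU.
= 5553.8 / 206265 = 0.026926 pc.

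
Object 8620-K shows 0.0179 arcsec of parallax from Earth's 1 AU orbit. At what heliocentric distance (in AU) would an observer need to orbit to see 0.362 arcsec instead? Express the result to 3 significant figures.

Parallax scales linearly with baseline: p ∝ B, so B = p_target / p_Earth × 1 AU.
B = 0.362 / 0.0179 = 20.223 AU.

20.2 AU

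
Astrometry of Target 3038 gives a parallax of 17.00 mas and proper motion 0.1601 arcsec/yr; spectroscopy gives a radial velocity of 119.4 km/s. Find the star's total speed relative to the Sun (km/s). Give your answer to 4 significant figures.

d = 1/p = 1/0.01700″ = 58.824 pc.
v_t = 4.740 μ d = 4.740 × 0.1601 × 58.824 = 44.64 km/s.
v = √(v_r² + v_t²) = √(119.4² + 44.64²) = √16249.1 = 127.47 km/s.

127.5 km/s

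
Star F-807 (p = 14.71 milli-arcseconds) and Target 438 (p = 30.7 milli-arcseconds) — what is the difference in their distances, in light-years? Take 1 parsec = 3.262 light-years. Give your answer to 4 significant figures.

115.5 ly

d_A = 1/0.01471″ = 67.981 pc; d_B = 1/0.03070″ = 32.573 pc.
|d_B − d_A| = |32.573 − 67.981| = 35.408 pc = 35.408 × 3.262 ly = 115.5 ly.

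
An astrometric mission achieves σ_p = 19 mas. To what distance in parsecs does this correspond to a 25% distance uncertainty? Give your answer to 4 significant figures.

σ_d/d = σ_p/p, so the condition is σ_p/p ≤ 0.25, i.e. p ≥ σ_p/0.25.
p_min = 19/0.25 = 76 mas = 0.076 arcsec.
d_max = 1/p_min = 1/0.076 = 13.158 pc.

13.16 pc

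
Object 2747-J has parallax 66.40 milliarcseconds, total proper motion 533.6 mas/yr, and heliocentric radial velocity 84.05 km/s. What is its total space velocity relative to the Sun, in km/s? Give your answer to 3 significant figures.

d = 1/p = 1/0.06640″ = 15.06 pc.
μ = 533.6 mas/yr = 0.5336 ″/yr.
v_t = 4.740 μ d = 4.740 × 0.5336 × 15.06 = 38.091 km/s.
v = √(v_r² + v_t²) = √(84.05² + 38.091²) = √8515.33 = 92.279 km/s.

92.3 km/s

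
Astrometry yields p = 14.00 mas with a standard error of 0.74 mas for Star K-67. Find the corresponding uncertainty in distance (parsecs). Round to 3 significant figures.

d = 1/p, so σ_d = σ_p / p².
σ_d = 0.000740 / (0.01400)² = 0.000740 / 0.000196 = 3.7755 pc.

3.78 pc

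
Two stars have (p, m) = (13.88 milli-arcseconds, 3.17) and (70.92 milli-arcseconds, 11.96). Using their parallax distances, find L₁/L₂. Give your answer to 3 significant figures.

L₁/L₂ = 85700

d₁ = 1/p₁ = 1/0.01388″ = 72.046 pc; d₂ = 1/p₂ = 1/0.07092″ = 14.1 pc.
M₁ = m₁ − 5 log₁₀ d₁ + 5 = 3.17 − 9.2880 + 5 = -1.1180.
M₂ = 11.96 − 5.7461 + 5 = 11.2139.
L₁/L₂ = 10^(0.4(M₂ − M₁)) = 10^(0.4 × 12.3319) = 10^4.93276 = 85656.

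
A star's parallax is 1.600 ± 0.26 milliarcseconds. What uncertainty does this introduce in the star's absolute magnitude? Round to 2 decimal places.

σ_M = 0.35 mag

M = m − 5 log₁₀ d + 5 = m + 5 log₁₀ p + 5, so ∂M/∂p = 5/(p ln 10).
σ_M = (5/ln 10) · (σ_p/p) = 2.1715 × 0.26/1.600 = 2.1715 × 0.1625 = 0.35287.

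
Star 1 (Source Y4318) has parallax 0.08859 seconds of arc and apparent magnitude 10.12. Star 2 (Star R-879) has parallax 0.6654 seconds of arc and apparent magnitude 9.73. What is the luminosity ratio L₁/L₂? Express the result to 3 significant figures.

L₁/L₂ = 39.4

d₁ = 1/p₁ = 1/0.08859″ = 11.288 pc; d₂ = 1/p₂ = 1/0.6654″ = 1.5029 pc.
M₁ = m₁ − 5 log₁₀ d₁ + 5 = 10.12 − 5.2631 + 5 = 9.8569.
M₂ = 9.73 − 0.8847 + 5 = 13.8453.
L₁/L₂ = 10^(0.4(M₂ − M₁)) = 10^(0.4 × 3.9884) = 10^1.59536 = 39.388.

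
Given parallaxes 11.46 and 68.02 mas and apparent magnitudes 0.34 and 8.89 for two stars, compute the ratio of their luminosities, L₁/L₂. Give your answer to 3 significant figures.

L₁/L₂ = 92700

d₁ = 1/p₁ = 1/0.01146″ = 87.26 pc; d₂ = 1/p₂ = 1/0.06802″ = 14.702 pc.
M₁ = m₁ − 5 log₁₀ d₁ + 5 = 0.34 − 9.7041 + 5 = -4.3641.
M₂ = 8.89 − 5.8369 + 5 = 8.0531.
L₁/L₂ = 10^(0.4(M₂ − M₁)) = 10^(0.4 × 12.4172) = 10^4.96688 = 92657.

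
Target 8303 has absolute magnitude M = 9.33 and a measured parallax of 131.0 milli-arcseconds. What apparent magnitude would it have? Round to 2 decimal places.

d = 1/p = 1/0.1310″ = 7.6336 pc.
m − M = 5 log₁₀ d − 5 = 5 log₁₀(7.6336) − 5 = 4.4136 − 5 = -0.5864.
m = M + (m − M) = 9.33 + (-0.5864) = 8.74.

m = 8.74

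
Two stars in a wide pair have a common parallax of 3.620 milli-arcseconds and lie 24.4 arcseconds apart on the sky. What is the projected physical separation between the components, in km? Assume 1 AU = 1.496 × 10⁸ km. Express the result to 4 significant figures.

1.008 × 10^12 km

d = 1/p = 1/0.003620″ = 276.24 pc.
At distance d (pc), an angle of θ arcsec spans θ·d AU: s = 24.4 × 276.24 = 6740.3 AU.
= 6740.3 × 1.496 × 10⁸ km = 1.0083 × 10^12 km.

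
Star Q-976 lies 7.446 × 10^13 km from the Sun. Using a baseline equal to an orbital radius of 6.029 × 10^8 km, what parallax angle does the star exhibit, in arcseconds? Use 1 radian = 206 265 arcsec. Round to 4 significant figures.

θ ≈ B/d = (6.029 × 10^8) / (7.446 × 10^13) = 8.0970 × 10^-6 rad.
In arcseconds: 8.0970 × 10^-6 × 206265 = 1.6701″.

1.670 arcsec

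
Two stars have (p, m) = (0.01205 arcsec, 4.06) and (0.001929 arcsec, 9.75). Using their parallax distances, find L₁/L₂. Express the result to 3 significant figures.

d₁ = 1/p₁ = 1/0.01205″ = 82.988 pc; d₂ = 1/p₂ = 1/0.001929″ = 518.4 pc.
M₁ = m₁ − 5 log₁₀ d₁ + 5 = 4.06 − 9.5951 + 5 = -0.5351.
M₂ = 9.75 − 13.5733 + 5 = 1.1767.
L₁/L₂ = 10^(0.4(M₂ − M₁)) = 10^(0.4 × 1.7118) = 10^0.68472 = 4.8386.

L₁/L₂ = 4.84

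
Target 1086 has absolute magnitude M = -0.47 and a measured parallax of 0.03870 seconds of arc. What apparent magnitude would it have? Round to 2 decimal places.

m = 1.59

d = 1/p = 1/0.03870″ = 25.84 pc.
m − M = 5 log₁₀ d − 5 = 5 log₁₀(25.84) − 5 = 7.0615 − 5 = 2.0615.
m = M + (m − M) = -0.47 + 2.0615 = 1.59.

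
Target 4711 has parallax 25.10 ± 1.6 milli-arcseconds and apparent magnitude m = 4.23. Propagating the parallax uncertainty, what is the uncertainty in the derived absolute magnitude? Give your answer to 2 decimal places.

σ_M = 0.14 mag

M = m − 5 log₁₀ d + 5 = m + 5 log₁₀ p + 5, so ∂M/∂p = 5/(p ln 10).
σ_M = (5/ln 10) · (σ_p/p) = 2.1715 × 1.6/25.10 = 2.1715 × 0.063745 = 0.13842.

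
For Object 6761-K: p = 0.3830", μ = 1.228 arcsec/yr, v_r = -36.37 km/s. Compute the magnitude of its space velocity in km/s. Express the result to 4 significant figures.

39.42 km/s

d = 1/p = 1/0.3830″ = 2.611 pc.
v_t = 4.740 μ d = 4.740 × 1.228 × 2.611 = 15.198 km/s.
v = √(v_r² + v_t²) = √((-36.37)² + 15.198²) = √1553.76 = 39.418 km/s.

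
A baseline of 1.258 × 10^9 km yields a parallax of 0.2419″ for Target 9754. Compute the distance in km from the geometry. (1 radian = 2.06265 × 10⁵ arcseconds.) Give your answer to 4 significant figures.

1.073 × 10^15 km

θ = 0.2419″ = 0.2419/206265 = 1.1728 × 10^-6 rad.
d = B/θ = (1.258 × 10^9) / (1.1728 × 10^-6) = 1.0726 × 10^15 km.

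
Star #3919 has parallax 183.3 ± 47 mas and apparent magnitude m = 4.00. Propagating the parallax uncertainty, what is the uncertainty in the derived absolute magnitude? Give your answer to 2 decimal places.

M = m − 5 log₁₀ d + 5 = m + 5 log₁₀ p + 5, so ∂M/∂p = 5/(p ln 10).
σ_M = (5/ln 10) · (σ_p/p) = 2.1715 × 47/183.3 = 2.1715 × 0.25641 = 0.55679.

σ_M = 0.56 mag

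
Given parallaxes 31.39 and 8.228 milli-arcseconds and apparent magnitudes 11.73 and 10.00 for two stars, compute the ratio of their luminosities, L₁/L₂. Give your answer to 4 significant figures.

d₁ = 1/p₁ = 1/0.03139″ = 31.857 pc; d₂ = 1/p₂ = 1/0.008228″ = 121.54 pc.
M₁ = m₁ − 5 log₁₀ d₁ + 5 = 11.73 − 7.5160 + 5 = 9.2140.
M₂ = 10.00 − 10.4236 + 5 = 4.5764.
L₁/L₂ = 10^(0.4(M₂ − M₁)) = 10^(0.4 × (-4.6376)) = 10^(-1.85504) = 0.013962.

L₁/L₂ = 0.01396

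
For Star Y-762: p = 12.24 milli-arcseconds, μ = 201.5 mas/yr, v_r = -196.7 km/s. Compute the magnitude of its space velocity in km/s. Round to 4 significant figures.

d = 1/p = 1/0.01224″ = 81.699 pc.
μ = 201.5 mas/yr = 0.2015 ″/yr.
v_t = 4.740 μ d = 4.740 × 0.2015 × 81.699 = 78.032 km/s.
v = √(v_r² + v_t²) = √((-196.7)² + 78.032²) = √44779.9 = 211.61 km/s.

211.6 km/s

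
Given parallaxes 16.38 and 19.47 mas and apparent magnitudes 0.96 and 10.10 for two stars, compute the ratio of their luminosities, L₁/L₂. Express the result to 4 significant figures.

d₁ = 1/p₁ = 1/0.01638″ = 61.05 pc; d₂ = 1/p₂ = 1/0.01947″ = 51.361 pc.
M₁ = m₁ − 5 log₁₀ d₁ + 5 = 0.96 − 8.9284 + 5 = -2.9684.
M₂ = 10.10 − 8.5532 + 5 = 6.5468.
L₁/L₂ = 10^(0.4(M₂ − M₁)) = 10^(0.4 × 9.5152) = 10^3.80608 = 6398.5.

L₁/L₂ = 6399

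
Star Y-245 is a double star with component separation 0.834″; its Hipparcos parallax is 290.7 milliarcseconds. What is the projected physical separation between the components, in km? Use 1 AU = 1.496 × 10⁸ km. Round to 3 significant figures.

4.29 × 10^8 km

d = 1/p = 1/0.2907″ = 3.44 pc.
At distance d (pc), an angle of θ arcsec spans θ·d AU: s = 0.834 × 3.44 = 2.869 AU.
= 2.869 × 1.496 × 10⁸ km = 4.2920 × 10^8 km.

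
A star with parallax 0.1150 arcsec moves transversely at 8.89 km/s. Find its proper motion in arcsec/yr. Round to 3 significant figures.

0.216 arcsec/yr

d = 1/p = 1/0.1150″ = 8.6957 pc.
μ = v_t / (4.74 d) = 8.89 / (4.74 × 8.6957) = 8.89 / 41.218 = 0.21568 ″/yr.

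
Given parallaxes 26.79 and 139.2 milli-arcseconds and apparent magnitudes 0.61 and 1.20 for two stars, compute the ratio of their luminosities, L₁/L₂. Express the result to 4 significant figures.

L₁/L₂ = 46.49

d₁ = 1/p₁ = 1/0.02679″ = 37.327 pc; d₂ = 1/p₂ = 1/0.1392″ = 7.1839 pc.
M₁ = m₁ − 5 log₁₀ d₁ + 5 = 0.61 − 7.8601 + 5 = -2.2501.
M₂ = 1.20 − 4.2818 + 5 = 1.9182.
L₁/L₂ = 10^(0.4(M₂ − M₁)) = 10^(0.4 × 4.1683) = 10^1.66732 = 46.486.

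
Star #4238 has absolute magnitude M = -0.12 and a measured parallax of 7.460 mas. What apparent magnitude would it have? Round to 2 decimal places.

d = 1/p = 1/0.007460″ = 134.05 pc.
m − M = 5 log₁₀ d − 5 = 5 log₁₀(134.05) − 5 = 10.6363 − 5 = 5.6363.
m = M + (m − M) = -0.12 + 5.6363 = 5.52.

m = 5.52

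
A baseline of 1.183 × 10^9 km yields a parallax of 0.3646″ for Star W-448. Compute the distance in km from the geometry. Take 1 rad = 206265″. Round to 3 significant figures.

θ = 0.3646″ = 0.3646/206265 = 1.7676 × 10^-6 rad.
d = B/θ = (1.183 × 10^9) / (1.7676 × 10^-6) = 6.6927 × 10^14 km.

6.69 × 10^14 km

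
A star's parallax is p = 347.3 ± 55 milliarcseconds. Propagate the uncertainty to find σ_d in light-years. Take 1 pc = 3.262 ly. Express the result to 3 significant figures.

d = 1/p, so σ_d = σ_p / p².
σ_d = 0.0550 / (0.3473)² = 0.0550 / 0.12062 = 0.45598 pc = 0.45598 × 3.262 ly = 1.4874 ly.

1.49 ly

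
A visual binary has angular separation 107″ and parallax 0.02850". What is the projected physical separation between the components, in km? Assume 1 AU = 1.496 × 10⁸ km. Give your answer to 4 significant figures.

d = 1/p = 1/0.02850″ = 35.088 pc.
At distance d (pc), an angle of θ arcsec spans θ·d AU: s = 107 × 35.088 = 3754.4 AU.
= 3754.4 × 1.496 × 10⁸ km = 5.6166 × 10^11 km.

5.617 × 10^11 km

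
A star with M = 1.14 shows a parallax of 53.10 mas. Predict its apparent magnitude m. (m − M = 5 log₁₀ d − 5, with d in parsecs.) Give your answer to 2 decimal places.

d = 1/p = 1/0.05310″ = 18.832 pc.
m − M = 5 log₁₀ d − 5 = 5 log₁₀(18.832) − 5 = 6.3745 − 5 = 1.3745.
m = M + (m − M) = 1.14 + 1.3745 = 2.51.

m = 2.51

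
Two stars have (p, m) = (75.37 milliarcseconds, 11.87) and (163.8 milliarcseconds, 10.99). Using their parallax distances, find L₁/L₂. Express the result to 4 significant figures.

L₁/L₂ = 2.100

d₁ = 1/p₁ = 1/0.07537″ = 13.268 pc; d₂ = 1/p₂ = 1/0.1638″ = 6.105 pc.
M₁ = m₁ − 5 log₁₀ d₁ + 5 = 11.87 − 5.6140 + 5 = 11.2560.
M₂ = 10.99 − 3.9284 + 5 = 12.0616.
L₁/L₂ = 10^(0.4(M₂ − M₁)) = 10^(0.4 × 0.8056) = 10^0.32224 = 2.1001.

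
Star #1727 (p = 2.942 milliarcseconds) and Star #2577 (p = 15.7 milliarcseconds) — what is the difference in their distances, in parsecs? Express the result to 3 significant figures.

d_A = 1/0.002942″ = 339.9 pc; d_B = 1/0.01570″ = 63.694 pc.
|d_B − d_A| = |63.694 − 339.9| = 276.21 pc.

276 pc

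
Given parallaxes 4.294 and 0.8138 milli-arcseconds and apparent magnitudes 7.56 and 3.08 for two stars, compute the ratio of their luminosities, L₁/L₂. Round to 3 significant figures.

L₁/L₂ = 0.000580

d₁ = 1/p₁ = 1/0.004294″ = 232.88 pc; d₂ = 1/p₂ = 1/0.0008138″ = 1228.8 pc.
M₁ = m₁ − 5 log₁₀ d₁ + 5 = 7.56 − 11.8357 + 5 = 0.7243.
M₂ = 3.08 − 15.4474 + 5 = -7.3674.
L₁/L₂ = 10^(0.4(M₂ − M₁)) = 10^(0.4 × (-8.0917)) = 10^(-3.23668) = 0.00057986.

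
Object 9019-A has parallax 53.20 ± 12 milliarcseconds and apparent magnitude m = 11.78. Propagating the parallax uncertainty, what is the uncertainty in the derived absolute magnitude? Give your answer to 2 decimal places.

σ_M = 0.49 mag

M = m − 5 log₁₀ d + 5 = m + 5 log₁₀ p + 5, so ∂M/∂p = 5/(p ln 10).
σ_M = (5/ln 10) · (σ_p/p) = 2.1715 × 12/53.20 = 2.1715 × 0.22556 = 0.4898.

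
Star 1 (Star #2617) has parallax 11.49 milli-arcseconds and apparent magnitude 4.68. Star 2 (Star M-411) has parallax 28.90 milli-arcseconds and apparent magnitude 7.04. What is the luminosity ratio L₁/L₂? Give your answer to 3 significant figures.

d₁ = 1/p₁ = 1/0.01149″ = 87.032 pc; d₂ = 1/p₂ = 1/0.02890″ = 34.602 pc.
M₁ = m₁ − 5 log₁₀ d₁ + 5 = 4.68 − 9.6984 + 5 = -0.0184.
M₂ = 7.04 − 7.6955 + 5 = 4.3445.
L₁/L₂ = 10^(0.4(M₂ − M₁)) = 10^(0.4 × 4.3629) = 10^1.74516 = 55.611.

L₁/L₂ = 55.6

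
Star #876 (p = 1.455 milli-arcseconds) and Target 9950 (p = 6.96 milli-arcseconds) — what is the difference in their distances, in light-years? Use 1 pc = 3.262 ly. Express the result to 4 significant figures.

1773 ly

d_A = 1/0.001455″ = 687.29 pc; d_B = 1/0.006960″ = 143.68 pc.
|d_B − d_A| = |143.68 − 687.29| = 543.61 pc = 543.61 × 3.262 ly = 1773.3 ly.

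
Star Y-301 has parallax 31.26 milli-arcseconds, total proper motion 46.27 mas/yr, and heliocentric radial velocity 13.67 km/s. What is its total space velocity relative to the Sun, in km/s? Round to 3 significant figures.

15.4 km/s

d = 1/p = 1/0.03126″ = 31.99 pc.
μ = 46.27 mas/yr = 0.04627 ″/yr.
v_t = 4.740 μ d = 4.740 × 0.04627 × 31.99 = 7.016 km/s.
v = √(v_r² + v_t²) = √(13.67² + 7.016²) = √236.093 = 15.365 km/s.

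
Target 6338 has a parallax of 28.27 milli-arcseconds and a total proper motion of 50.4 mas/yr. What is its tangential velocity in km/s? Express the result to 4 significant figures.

d = 1/p = 1/0.02827″ = 35.373 pc.
μ = 50.4 mas/yr = 0.0504 ″/yr.
v_t = 4.74 × μ × d = 4.74 × 0.0504 × 35.373 = 8.4505 km/s.

8.451 km/s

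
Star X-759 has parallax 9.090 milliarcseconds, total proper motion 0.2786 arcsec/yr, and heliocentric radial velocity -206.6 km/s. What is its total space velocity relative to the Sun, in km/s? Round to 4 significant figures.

252.6 km/s

d = 1/p = 1/0.009090″ = 110.01 pc.
v_t = 4.740 μ d = 4.740 × 0.2786 × 110.01 = 145.28 km/s.
v = √(v_r² + v_t²) = √((-206.6)² + 145.28²) = √63789.8 = 252.57 km/s.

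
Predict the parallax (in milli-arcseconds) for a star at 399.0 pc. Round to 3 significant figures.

2.51 mas

p = 1/d = 1/399 = 0.0025063 arcsec.
= 0.0025063 × 1000 = 2.5063 mas.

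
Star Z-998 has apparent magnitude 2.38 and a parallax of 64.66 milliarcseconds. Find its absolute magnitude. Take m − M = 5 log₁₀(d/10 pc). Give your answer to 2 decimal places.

M = 1.43

d = 1/p = 1/0.06466″ = 15.466 pc.
m − M = 5 log₁₀(15.466) − 5 = 5.9469 − 5 = 0.9469.
M = m − (m − M) = 2.38 − 0.9469 = 1.43.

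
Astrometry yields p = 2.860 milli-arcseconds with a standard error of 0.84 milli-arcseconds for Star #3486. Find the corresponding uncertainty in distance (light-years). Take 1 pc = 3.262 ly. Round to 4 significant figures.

335.0 ly

d = 1/p, so σ_d = σ_p / p².
σ_d = 0.000840 / (0.002860)² = 0.000840 / 0.0000081796 = 102.69 pc = 102.69 × 3.262 ly = 334.97 ly.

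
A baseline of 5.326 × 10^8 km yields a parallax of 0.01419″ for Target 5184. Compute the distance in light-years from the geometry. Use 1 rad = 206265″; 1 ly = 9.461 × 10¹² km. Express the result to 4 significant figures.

818.3 ly

θ = 0.01419″ = 0.01419/206265 = 6.8795 × 10^-8 rad.
d = B/θ = (5.326 × 10^8) / (6.8795 × 10^-8) = 7.7418 × 10^15 km = (7.7418 × 10^15) / (9.461 × 10^12) ly = 818.29 ly.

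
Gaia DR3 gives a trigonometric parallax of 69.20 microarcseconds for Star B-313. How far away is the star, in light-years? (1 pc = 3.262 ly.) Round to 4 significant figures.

p = 69.20 microarcseconds = 0.00006920 arcsec.
d = 1/p = 1/0.00006920 = 14451 pc.
In light-years: 14451 × 3.262 = 47139 ly.

47140 light years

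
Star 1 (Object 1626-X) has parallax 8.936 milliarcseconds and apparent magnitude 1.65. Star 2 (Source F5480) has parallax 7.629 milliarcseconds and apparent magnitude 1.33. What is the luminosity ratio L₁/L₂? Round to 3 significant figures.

d₁ = 1/p₁ = 1/0.008936″ = 111.91 pc; d₂ = 1/p₂ = 1/0.007629″ = 131.08 pc.
M₁ = m₁ − 5 log₁₀ d₁ + 5 = 1.65 − 10.2443 + 5 = -3.5943.
M₂ = 1.33 − 10.5877 + 5 = -4.2577.
L₁/L₂ = 10^(0.4(M₂ − M₁)) = 10^(0.4 × (-0.6634)) = 10^(-0.26536) = 0.5428.

L₁/L₂ = 0.543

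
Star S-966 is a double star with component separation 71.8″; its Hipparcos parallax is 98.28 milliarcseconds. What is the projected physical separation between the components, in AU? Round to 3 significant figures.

731 AU

d = 1/p = 1/0.09828″ = 10.175 pc.
At distance d (pc), an angle of θ arcsec spans θ·d AU: s = 71.8 × 10.175 = 730.57 AU.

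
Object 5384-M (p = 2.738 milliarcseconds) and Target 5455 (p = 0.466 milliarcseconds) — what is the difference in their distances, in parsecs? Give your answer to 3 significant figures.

1780 pc

d_A = 1/0.002738″ = 365.23 pc; d_B = 1/0.0004660″ = 2145.9 pc.
|d_B − d_A| = |2145.9 − 365.23| = 1780.7 pc.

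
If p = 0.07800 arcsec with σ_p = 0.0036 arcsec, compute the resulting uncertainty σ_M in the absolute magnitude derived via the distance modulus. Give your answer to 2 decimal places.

σ_M = 0.10 mag

M = m − 5 log₁₀ d + 5 = m + 5 log₁₀ p + 5, so ∂M/∂p = 5/(p ln 10).
σ_M = (5/ln 10) · (σ_p/p) = 2.1715 × 0.0036/0.07800 = 2.1715 × 0.046154 = 0.10022.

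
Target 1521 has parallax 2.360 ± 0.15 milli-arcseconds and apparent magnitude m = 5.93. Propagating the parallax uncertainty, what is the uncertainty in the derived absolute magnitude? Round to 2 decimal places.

σ_M = 0.14 mag

M = m − 5 log₁₀ d + 5 = m + 5 log₁₀ p + 5, so ∂M/∂p = 5/(p ln 10).
σ_M = (5/ln 10) · (σ_p/p) = 2.1715 × 0.15/2.360 = 2.1715 × 0.063559 = 0.13802.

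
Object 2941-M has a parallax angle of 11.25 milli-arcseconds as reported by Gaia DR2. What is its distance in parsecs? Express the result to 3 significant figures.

p = 11.25 milli-arcseconds = 0.01125 arcsec.
d = 1/p = 1/0.01125 = 88.889 pc.

88.9 pc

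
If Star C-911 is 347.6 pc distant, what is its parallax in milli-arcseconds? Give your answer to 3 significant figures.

p = 1/d = 1/347.6 = 0.0028769 arcsec.
= 0.0028769 × 1000 = 2.8769 mas.

2.88 mas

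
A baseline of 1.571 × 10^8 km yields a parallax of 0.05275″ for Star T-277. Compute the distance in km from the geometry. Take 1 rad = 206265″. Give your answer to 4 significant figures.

θ = 0.05275″ = 0.05275/206265 = 2.5574 × 10^-7 rad.
d = B/θ = (1.571 × 10^8) / (2.5574 × 10^-7) = 6.1430 × 10^14 km.

6.143 × 10^14 km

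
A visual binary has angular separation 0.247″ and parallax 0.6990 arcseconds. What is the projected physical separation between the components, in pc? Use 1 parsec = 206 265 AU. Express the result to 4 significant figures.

1.713 × 10^-6 pc

d = 1/p = 1/0.6990″ = 1.4306 pc.
At distance d (pc), an angle of θ arcsec spans θ·d AU: s = 0.247 × 1.4306 = 0.35336 AU.
= 0.35336 / 206265 = 1.7131 × 10^-6 pc.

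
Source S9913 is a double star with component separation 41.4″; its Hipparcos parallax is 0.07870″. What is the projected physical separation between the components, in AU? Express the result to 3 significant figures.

d = 1/p = 1/0.07870″ = 12.706 pc.
At distance d (pc), an angle of θ arcsec spans θ·d AU: s = 41.4 × 12.706 = 526.03 AU.

526 AU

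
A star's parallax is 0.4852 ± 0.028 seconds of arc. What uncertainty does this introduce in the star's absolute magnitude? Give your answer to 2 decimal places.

σ_M = 0.13 mag

M = m − 5 log₁₀ d + 5 = m + 5 log₁₀ p + 5, so ∂M/∂p = 5/(p ln 10).
σ_M = (5/ln 10) · (σ_p/p) = 2.1715 × 0.028/0.4852 = 2.1715 × 0.057708 = 0.12531.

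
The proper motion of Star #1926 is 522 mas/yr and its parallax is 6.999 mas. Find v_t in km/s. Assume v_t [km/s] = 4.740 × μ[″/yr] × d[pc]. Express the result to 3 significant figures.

354 km/s

d = 1/p = 1/0.006999″ = 142.88 pc.
μ = 522 mas/yr = 0.522 ″/yr.
v_t = 4.74 × μ × d = 4.74 × 0.522 × 142.88 = 353.53 km/s.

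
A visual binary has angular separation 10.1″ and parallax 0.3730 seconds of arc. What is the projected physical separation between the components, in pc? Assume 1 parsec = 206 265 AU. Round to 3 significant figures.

0.000131 pc

d = 1/p = 1/0.3730″ = 2.681 pc.
At distance d (pc), an angle of θ arcsec spans θ·d AU: s = 10.1 × 2.681 = 27.078 AU.
= 27.078 / 206265 = 0.00013128 pc.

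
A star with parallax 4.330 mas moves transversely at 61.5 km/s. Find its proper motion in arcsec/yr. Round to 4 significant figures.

0.05618 arcsec/yr

d = 1/p = 1/0.004330″ = 230.95 pc.
μ = v_t / (4.74 d) = 61.5 / (4.74 × 230.95) = 61.5 / 1094.7 = 0.05618 ″/yr.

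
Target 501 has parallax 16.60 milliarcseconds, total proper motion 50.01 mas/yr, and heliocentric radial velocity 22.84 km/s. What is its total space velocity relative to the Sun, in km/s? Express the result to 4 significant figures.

d = 1/p = 1/0.01660″ = 60.241 pc.
μ = 50.01 mas/yr = 0.05001 ″/yr.
v_t = 4.740 μ d = 4.740 × 0.05001 × 60.241 = 14.28 km/s.
v = √(v_r² + v_t²) = √(22.84² + 14.28²) = √725.584 = 26.937 km/s.

26.94 km/s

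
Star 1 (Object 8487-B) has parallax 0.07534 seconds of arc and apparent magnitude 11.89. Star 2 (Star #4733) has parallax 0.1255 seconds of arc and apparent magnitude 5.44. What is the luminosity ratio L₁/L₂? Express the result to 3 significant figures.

L₁/L₂ = 0.00730

d₁ = 1/p₁ = 1/0.07534″ = 13.273 pc; d₂ = 1/p₂ = 1/0.1255″ = 7.9681 pc.
M₁ = m₁ − 5 log₁₀ d₁ + 5 = 11.89 − 5.6148 + 5 = 11.2752.
M₂ = 5.44 − 4.5068 + 5 = 5.9332.
L₁/L₂ = 10^(0.4(M₂ − M₁)) = 10^(0.4 × (-5.3420)) = 10^(-2.13680) = 0.0072979.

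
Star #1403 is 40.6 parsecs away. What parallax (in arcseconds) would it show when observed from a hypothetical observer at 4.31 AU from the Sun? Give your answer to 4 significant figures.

0.1062 arcsec

p (arcsec) = B (AU) / d (pc).
p = 4.31 / 40.6 = 0.10616 arcsec.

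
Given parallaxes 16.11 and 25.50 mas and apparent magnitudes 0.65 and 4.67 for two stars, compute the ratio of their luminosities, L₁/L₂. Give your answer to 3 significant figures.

L₁/L₂ = 102

d₁ = 1/p₁ = 1/0.01611″ = 62.073 pc; d₂ = 1/p₂ = 1/0.02550″ = 39.216 pc.
M₁ = m₁ − 5 log₁₀ d₁ + 5 = 0.65 − 8.9645 + 5 = -3.3145.
M₂ = 4.67 − 7.9673 + 5 = 1.7027.
L₁/L₂ = 10^(0.4(M₂ − M₁)) = 10^(0.4 × 5.0172) = 10^2.00688 = 101.6.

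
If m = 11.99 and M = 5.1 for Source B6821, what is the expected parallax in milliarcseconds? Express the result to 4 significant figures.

4.188 mas

m − M = 11.99 − 5.1 = 6.89.
d = 10^((m−M)/5 + 1) = 10^2.378 = 238.78 pc.
p = 1/d = 1/238.78 = 0.004188 arcsec = 4.188 mas.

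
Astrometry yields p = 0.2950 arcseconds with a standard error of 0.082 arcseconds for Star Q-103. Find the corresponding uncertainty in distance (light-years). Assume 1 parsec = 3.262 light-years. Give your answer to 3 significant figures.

3.07 ly

d = 1/p, so σ_d = σ_p / p².
σ_d = 0.0820 / (0.2950)² = 0.0820 / 0.087025 = 0.94226 pc = 0.94226 × 3.262 ly = 3.0737 ly.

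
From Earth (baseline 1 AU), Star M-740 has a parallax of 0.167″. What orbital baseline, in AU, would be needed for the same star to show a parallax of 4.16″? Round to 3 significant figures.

24.9 AU

Parallax scales linearly with baseline: p ∝ B, so B = p_target / p_Earth × 1 AU.
B = 4.16 / 0.167 = 24.91 AU.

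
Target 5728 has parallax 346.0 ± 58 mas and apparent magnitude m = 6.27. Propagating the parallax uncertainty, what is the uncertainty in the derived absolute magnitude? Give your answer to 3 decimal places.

M = m − 5 log₁₀ d + 5 = m + 5 log₁₀ p + 5, so ∂M/∂p = 5/(p ln 10).
σ_M = (5/ln 10) · (σ_p/p) = 2.1715 × 58/346.0 = 2.1715 × 0.16763 = 0.36401.

σ_M = 0.364 mag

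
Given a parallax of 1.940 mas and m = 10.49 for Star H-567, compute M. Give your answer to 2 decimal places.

d = 1/p = 1/0.001940″ = 515.46 pc.
m − M = 5 log₁₀(515.46) − 5 = 13.5610 − 5 = 8.5610.
M = m − (m − M) = 10.49 − 8.5610 = 1.93.

M = 1.93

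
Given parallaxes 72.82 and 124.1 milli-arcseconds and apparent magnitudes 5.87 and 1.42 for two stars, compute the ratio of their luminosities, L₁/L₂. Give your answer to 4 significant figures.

d₁ = 1/p₁ = 1/0.07282″ = 13.732 pc; d₂ = 1/p₂ = 1/0.1241″ = 8.058 pc.
M₁ = m₁ − 5 log₁₀ d₁ + 5 = 5.87 − 5.6887 + 5 = 5.1813.
M₂ = 1.42 − 4.5311 + 5 = 1.8889.
L₁/L₂ = 10^(0.4(M₂ − M₁)) = 10^(0.4 × (-3.2924)) = 10^(-1.31696) = 0.048199.

L₁/L₂ = 0.04820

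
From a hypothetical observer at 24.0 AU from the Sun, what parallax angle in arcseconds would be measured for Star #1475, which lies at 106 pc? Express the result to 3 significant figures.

0.226 arcsec

p (arcsec) = B (AU) / d (pc).
p = 24.0 / 106 = 0.22642 arcsec.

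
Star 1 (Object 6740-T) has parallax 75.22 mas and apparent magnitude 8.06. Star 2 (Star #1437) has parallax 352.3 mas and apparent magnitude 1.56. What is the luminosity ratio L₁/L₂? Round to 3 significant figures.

L₁/L₂ = 0.0551

d₁ = 1/p₁ = 1/0.07522″ = 13.294 pc; d₂ = 1/p₂ = 1/0.3523″ = 2.8385 pc.
M₁ = m₁ − 5 log₁₀ d₁ + 5 = 8.06 − 5.6183 + 5 = 7.4417.
M₂ = 1.56 − 2.2654 + 5 = 4.2946.
L₁/L₂ = 10^(0.4(M₂ − M₁)) = 10^(0.4 × (-3.1471)) = 10^(-1.25884) = 0.055101.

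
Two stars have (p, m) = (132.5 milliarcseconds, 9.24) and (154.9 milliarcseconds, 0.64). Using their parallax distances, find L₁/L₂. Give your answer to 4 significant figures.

d₁ = 1/p₁ = 1/0.1325″ = 7.5472 pc; d₂ = 1/p₂ = 1/0.1549″ = 6.4558 pc.
M₁ = m₁ − 5 log₁₀ d₁ + 5 = 9.24 − 4.3889 + 5 = 9.8511.
M₂ = 0.64 − 4.0498 + 5 = 1.5902.
L₁/L₂ = 10^(0.4(M₂ − M₁)) = 10^(0.4 × (-8.2609)) = 10^(-3.30436) = 0.00049618.

L₁/L₂ = 0.0004962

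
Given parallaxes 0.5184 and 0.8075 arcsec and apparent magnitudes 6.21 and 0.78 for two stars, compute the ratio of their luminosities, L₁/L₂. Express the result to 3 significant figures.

L₁/L₂ = 0.0163

d₁ = 1/p₁ = 1/0.5184″ = 1.929 pc; d₂ = 1/p₂ = 1/0.8075″ = 1.2384 pc.
M₁ = m₁ − 5 log₁₀ d₁ + 5 = 6.21 − 1.4267 + 5 = 9.7833.
M₂ = 0.78 − 0.4643 + 5 = 5.3157.
L₁/L₂ = 10^(0.4(M₂ − M₁)) = 10^(0.4 × (-4.4676)) = 10^(-1.78704) = 0.016329.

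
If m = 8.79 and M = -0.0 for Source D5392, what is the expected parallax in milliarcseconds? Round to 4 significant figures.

1.746 mas

m − M = 8.79 − (-0.0) = 8.79.
d = 10^((m−M)/5 + 1) = 10^2.758 = 572.8 pc.
p = 1/d = 1/572.8 = 0.0017458 arcsec = 1.7458 mas.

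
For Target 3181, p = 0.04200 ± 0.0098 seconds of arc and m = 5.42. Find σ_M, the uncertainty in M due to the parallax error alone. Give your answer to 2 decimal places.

σ_M = 0.51 mag

M = m − 5 log₁₀ d + 5 = m + 5 log₁₀ p + 5, so ∂M/∂p = 5/(p ln 10).
σ_M = (5/ln 10) · (σ_p/p) = 2.1715 × 0.0098/0.04200 = 2.1715 × 0.23333 = 0.50668.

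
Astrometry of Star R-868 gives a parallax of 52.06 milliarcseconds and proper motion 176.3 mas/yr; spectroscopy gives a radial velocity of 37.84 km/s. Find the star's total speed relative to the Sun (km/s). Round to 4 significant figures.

d = 1/p = 1/0.05206″ = 19.209 pc.
μ = 176.3 mas/yr = 0.1763 ″/yr.
v_t = 4.740 μ d = 4.740 × 0.1763 × 19.209 = 16.052 km/s.
v = √(v_r² + v_t²) = √(37.84² + 16.052²) = √1689.53 = 41.104 km/s.

41.10 km/s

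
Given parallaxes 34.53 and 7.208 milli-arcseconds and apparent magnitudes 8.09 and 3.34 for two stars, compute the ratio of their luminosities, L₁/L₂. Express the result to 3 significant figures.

L₁/L₂ = 0.000549

d₁ = 1/p₁ = 1/0.03453″ = 28.96 pc; d₂ = 1/p₂ = 1/0.007208″ = 138.73 pc.
M₁ = m₁ − 5 log₁₀ d₁ + 5 = 8.09 − 7.3090 + 5 = 5.7810.
M₂ = 3.34 − 10.7109 + 5 = -2.3709.
L₁/L₂ = 10^(0.4(M₂ − M₁)) = 10^(0.4 × (-8.1519)) = 10^(-3.26076) = 0.00054858.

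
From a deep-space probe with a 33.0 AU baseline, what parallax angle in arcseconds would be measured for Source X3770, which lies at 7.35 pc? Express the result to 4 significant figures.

p (arcsec) = B (AU) / d (pc).
p = 33.0 / 7.35 = 4.4898 arcsec.

4.490 arcsec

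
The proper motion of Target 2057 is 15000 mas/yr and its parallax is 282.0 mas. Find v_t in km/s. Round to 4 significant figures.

d = 1/p = 1/0.2820″ = 3.5461 pc.
μ = 15000 mas/yr = 15.0 ″/yr.
v_t = 4.74 × μ × d = 4.74 × 15.0 × 3.5461 = 252.13 km/s.

252.1 km/s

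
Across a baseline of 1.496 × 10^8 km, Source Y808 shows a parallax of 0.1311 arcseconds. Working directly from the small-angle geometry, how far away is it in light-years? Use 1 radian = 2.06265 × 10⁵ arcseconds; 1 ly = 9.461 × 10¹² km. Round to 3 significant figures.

24.9 ly

θ = 0.1311″ = 0.1311/206265 = 6.3559 × 10^-7 rad.
d = B/θ = (1.496 × 10^8) / (6.3559 × 10^-7) = 2.3537 × 10^14 km = (2.3537 × 10^14) / (9.461 × 10^12) ly = 24.878 ly.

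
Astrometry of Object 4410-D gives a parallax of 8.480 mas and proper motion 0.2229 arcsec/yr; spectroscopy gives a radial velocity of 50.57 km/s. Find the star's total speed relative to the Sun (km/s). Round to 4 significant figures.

d = 1/p = 1/0.008480″ = 117.92 pc.
v_t = 4.740 μ d = 4.740 × 0.2229 × 117.92 = 124.59 km/s.
v = √(v_r² + v_t²) = √(50.57² + 124.59²) = √18080 = 134.46 km/s.

134.5 km/s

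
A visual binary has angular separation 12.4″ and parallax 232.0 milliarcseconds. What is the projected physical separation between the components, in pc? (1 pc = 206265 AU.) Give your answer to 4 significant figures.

0.0002591 pc

d = 1/p = 1/0.2320″ = 4.3103 pc.
At distance d (pc), an angle of θ arcsec spans θ·d AU: s = 12.4 × 4.3103 = 53.448 AU.
= 53.448 / 206265 = 0.00025912 pc.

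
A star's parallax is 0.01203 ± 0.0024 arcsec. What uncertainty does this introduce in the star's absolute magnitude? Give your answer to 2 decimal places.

M = m − 5 log₁₀ d + 5 = m + 5 log₁₀ p + 5, so ∂M/∂p = 5/(p ln 10).
σ_M = (5/ln 10) · (σ_p/p) = 2.1715 × 0.0024/0.01203 = 2.1715 × 0.1995 = 0.43321.

σ_M = 0.43 mag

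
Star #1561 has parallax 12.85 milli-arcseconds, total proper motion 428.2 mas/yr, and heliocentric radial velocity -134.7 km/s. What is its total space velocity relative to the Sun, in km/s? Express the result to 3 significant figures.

208 km/s

d = 1/p = 1/0.01285″ = 77.821 pc.
μ = 428.2 mas/yr = 0.4282 ″/yr.
v_t = 4.740 μ d = 4.740 × 0.4282 × 77.821 = 157.95 km/s.
v = √(v_r² + v_t²) = √((-134.7)² + 157.95²) = √43092.3 = 207.59 km/s.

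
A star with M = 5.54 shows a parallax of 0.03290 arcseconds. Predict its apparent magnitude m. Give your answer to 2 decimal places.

d = 1/p = 1/0.03290″ = 30.395 pc.
m − M = 5 log₁₀ d − 5 = 5 log₁₀(30.395) − 5 = 7.4140 − 5 = 2.4140.
m = M + (m − M) = 5.54 + 2.4140 = 7.95.

m = 7.95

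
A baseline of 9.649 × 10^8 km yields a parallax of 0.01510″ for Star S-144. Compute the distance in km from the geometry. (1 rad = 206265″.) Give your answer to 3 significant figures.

1.32 × 10^16 km

θ = 0.01510″ = 0.01510/206265 = 7.3207 × 10^-8 rad.
d = B/θ = (9.649 × 10^8) / (7.3207 × 10^-8) = 1.3180 × 10^16 km.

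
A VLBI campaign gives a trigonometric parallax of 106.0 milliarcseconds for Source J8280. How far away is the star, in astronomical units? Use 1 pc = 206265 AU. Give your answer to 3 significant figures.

1.95 × 10^6 AU

p = 106.0 milliarcseconds = 0.1060 arcsec.
d = 1/p = 1/0.1060 = 9.434 pc.
In AU: 9.434 × 206265 = 1.9459 × 10^6 AU.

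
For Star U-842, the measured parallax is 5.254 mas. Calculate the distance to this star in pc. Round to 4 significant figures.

p = 5.254 mas = 0.005254 arcsec.
d = 1/p = 1/0.005254 = 190.33 pc.

190.3 pc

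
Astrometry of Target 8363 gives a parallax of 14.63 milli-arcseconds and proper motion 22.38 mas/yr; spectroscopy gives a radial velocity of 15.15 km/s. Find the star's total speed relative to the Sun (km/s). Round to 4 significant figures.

16.80 km/s

d = 1/p = 1/0.01463″ = 68.353 pc.
μ = 22.38 mas/yr = 0.02238 ″/yr.
v_t = 4.740 μ d = 4.740 × 0.02238 × 68.353 = 7.251 km/s.
v = √(v_r² + v_t²) = √(15.15² + 7.251²) = √282.1 = 16.796 km/s.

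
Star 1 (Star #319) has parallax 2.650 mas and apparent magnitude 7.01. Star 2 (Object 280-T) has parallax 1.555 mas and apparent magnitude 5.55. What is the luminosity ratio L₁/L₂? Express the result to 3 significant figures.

L₁/L₂ = 0.0897

d₁ = 1/p₁ = 1/0.002650″ = 377.36 pc; d₂ = 1/p₂ = 1/0.001555″ = 643.09 pc.
M₁ = m₁ − 5 log₁₀ d₁ + 5 = 7.01 − 12.8838 + 5 = -0.8738.
M₂ = 5.55 − 14.0414 + 5 = -3.4914.
L₁/L₂ = 10^(0.4(M₂ − M₁)) = 10^(0.4 × (-2.6176)) = 10^(-1.04704) = 0.089735.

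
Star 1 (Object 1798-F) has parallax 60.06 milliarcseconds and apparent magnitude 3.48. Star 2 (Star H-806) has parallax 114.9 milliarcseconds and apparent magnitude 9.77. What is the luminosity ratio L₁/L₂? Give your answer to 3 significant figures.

d₁ = 1/p₁ = 1/0.06006″ = 16.65 pc; d₂ = 1/p₂ = 1/0.1149″ = 8.7032 pc.
M₁ = m₁ − 5 log₁₀ d₁ + 5 = 3.48 − 6.1071 + 5 = 2.3729.
M₂ = 9.77 − 4.6984 + 5 = 10.0716.
L₁/L₂ = 10^(0.4(M₂ − M₁)) = 10^(0.4 × 7.6987) = 10^3.07948 = 1200.8.

L₁/L₂ = 1200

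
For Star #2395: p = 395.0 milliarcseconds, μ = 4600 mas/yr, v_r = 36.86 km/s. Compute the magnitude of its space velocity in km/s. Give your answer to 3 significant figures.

d = 1/p = 1/0.3950″ = 2.5316 pc.
μ = 4600 mas/yr = 4.600 ″/yr.
v_t = 4.740 μ d = 4.740 × 4.600 × 2.5316 = 55.199 km/s.
v = √(v_r² + v_t²) = √(36.86² + 55.199²) = √4405.59 = 66.375 km/s.

66.4 km/s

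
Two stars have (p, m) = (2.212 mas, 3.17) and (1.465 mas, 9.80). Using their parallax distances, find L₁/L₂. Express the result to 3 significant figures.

d₁ = 1/p₁ = 1/0.002212″ = 452.08 pc; d₂ = 1/p₂ = 1/0.001465″ = 682.59 pc.
M₁ = m₁ − 5 log₁₀ d₁ + 5 = 3.17 − 13.2761 + 5 = -5.1061.
M₂ = 9.80 − 14.1708 + 5 = 0.6292.
L₁/L₂ = 10^(0.4(M₂ − M₁)) = 10^(0.4 × 5.7353) = 10^2.29412 = 196.84.

L₁/L₂ = 197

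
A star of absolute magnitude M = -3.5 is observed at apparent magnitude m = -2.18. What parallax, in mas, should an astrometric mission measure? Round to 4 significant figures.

54.45 mas

m − M = -2.18 − (-3.5) = 1.32.
d = 10^((m−M)/5 + 1) = 10^1.264 = 18.365 pc.
p = 1/d = 1/18.365 = 0.054451 arcsec = 54.451 mas.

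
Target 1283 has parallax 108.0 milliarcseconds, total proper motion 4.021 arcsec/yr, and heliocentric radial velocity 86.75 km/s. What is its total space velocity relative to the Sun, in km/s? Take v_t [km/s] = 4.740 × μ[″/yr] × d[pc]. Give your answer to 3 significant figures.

d = 1/p = 1/0.1080″ = 9.2593 pc.
v_t = 4.740 μ d = 4.740 × 4.021 × 9.2593 = 176.48 km/s.
v = √(v_r² + v_t²) = √(86.75² + 176.48²) = √38670.8 = 196.65 km/s.

197 km/s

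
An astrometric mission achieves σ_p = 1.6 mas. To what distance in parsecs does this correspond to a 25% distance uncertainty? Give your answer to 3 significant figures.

σ_d/d = σ_p/p, so the condition is σ_p/p ≤ 0.25, i.e. p ≥ σ_p/0.25.
p_min = 1.6/0.25 = 6.4 mas = 0.0064 arcsec.
d_max = 1/p_min = 1/0.0064 = 156.25 pc.

156 pc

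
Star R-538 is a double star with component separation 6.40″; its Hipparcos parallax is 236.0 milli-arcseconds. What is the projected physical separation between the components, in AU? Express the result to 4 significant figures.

d = 1/p = 1/0.2360″ = 4.2373 pc.
At distance d (pc), an angle of θ arcsec spans θ·d AU: s = 6.40 × 4.2373 = 27.119 AU.

27.12 AU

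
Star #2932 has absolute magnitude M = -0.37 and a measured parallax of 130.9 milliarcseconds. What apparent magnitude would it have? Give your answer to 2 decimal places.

m = -0.95

d = 1/p = 1/0.1309″ = 7.6394 pc.
m − M = 5 log₁₀ d − 5 = 5 log₁₀(7.6394) − 5 = 4.4153 − 5 = -0.5847.
m = M + (m − M) = -0.37 + (-0.5847) = -0.95.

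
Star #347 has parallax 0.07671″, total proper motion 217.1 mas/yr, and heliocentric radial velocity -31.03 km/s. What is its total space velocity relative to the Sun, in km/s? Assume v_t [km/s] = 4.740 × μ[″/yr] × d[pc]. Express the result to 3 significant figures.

33.8 km/s

d = 1/p = 1/0.07671″ = 13.036 pc.
μ = 217.1 mas/yr = 0.2171 ″/yr.
v_t = 4.740 μ d = 4.740 × 0.2171 × 13.036 = 13.415 km/s.
v = √(v_r² + v_t²) = √((-31.03)² + 13.415²) = √1142.82 = 33.806 km/s.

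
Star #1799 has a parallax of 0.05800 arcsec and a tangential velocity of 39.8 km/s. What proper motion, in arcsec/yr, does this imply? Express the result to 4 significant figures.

d = 1/p = 1/0.05800″ = 17.241 pc.
μ = v_t / (4.74 d) = 39.8 / (4.74 × 17.241) = 39.8 / 81.722 = 0.48702 ″/yr.

0.4870 arcsec/yr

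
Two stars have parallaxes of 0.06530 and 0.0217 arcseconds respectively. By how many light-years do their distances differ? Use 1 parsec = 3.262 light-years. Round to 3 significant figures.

100 ly

d_A = 1/0.06530″ = 15.314 pc; d_B = 1/0.02170″ = 46.083 pc.
|d_B − d_A| = |46.083 − 15.314| = 30.769 pc = 30.769 × 3.262 ly = 100.37 ly.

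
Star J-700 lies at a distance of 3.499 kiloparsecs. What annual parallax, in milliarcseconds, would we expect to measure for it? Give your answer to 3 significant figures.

0.286 mas

d = 3.499 kpc = 3499 pc.
p = 1/d = 1/3499 = 0.0002858 arcsec.
= 0.0002858 × 1000 = 0.2858 mas.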